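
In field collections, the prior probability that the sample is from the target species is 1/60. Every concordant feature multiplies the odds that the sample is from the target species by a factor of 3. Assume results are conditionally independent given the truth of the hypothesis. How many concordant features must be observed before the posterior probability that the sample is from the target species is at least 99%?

8

Prior odds = (1/60)/(59/60) = 1/59.
Likelihood ratio per concordant feature = 3.
Target posterior odds = 0.99/0.01 = 99.
Require 3ⁿ ≥ 99 ÷ (1/59) = 5841.
3⁷ = 2187 falls short of 5841 but 3⁸ = 6561 reaches it, so n = 8.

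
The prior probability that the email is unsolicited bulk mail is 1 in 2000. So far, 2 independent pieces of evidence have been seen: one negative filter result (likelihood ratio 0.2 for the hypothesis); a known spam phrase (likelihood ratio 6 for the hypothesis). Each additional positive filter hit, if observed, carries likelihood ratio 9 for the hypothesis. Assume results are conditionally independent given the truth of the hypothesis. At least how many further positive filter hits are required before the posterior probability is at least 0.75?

Prior odds = 0.0005/0.9995 = 1/1999.
Combined Bayes factor of the evidence already in hand = 0.2 × 6 = 1.2.
Odds after that evidence = (1/1999) × 1.2 = 6/9995.
Target odds = 0.75/0.25 = 3.
Need 9ⁿ ≥ 3 ÷ (6/9995) = 4997.5.
9³ = 729 falls short of 4997.5 but 9⁴ = 6561 reaches it, so n = 4.

4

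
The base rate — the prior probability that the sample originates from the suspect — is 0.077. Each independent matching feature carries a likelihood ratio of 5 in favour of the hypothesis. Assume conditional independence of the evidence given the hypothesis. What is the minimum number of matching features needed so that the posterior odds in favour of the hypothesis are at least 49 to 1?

4

Prior odds = 0.077/0.923 = 77/923.
Likelihood ratio per matching feature = 5.
Target odds = 49.
Require 5ⁿ ≥ 49 ÷ (77/923) = 6461/11.
5³ = 125 falls short of 6461/11 but 5⁴ = 625 reaches it, so n = 4.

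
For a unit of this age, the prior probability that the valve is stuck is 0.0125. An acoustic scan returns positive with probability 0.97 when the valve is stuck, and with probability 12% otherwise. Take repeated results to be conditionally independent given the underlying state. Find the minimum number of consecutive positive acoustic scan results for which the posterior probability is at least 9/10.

4

Prior odds = 0.0125/0.9875 = 1/79.
Likelihood ratio of a positive result = 0.97/0.12 = 97/12.
Target odds: 0.9 ÷ 0.1 = 9.
Require (97/12)ⁿ ≥ 9 ÷ (1/79) = 711.
(97/12)³ = 912673/1728 falls short of 711 but (97/12)⁴ = 88529281/20736 reaches it, so n = 4.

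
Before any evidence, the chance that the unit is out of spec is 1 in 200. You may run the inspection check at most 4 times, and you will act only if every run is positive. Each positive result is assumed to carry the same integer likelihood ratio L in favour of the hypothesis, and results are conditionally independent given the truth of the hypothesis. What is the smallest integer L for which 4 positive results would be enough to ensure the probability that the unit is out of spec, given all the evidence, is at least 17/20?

6

Prior odds = 0.005/0.995 = 1/199.
Target odds = 0.85/0.15 = 17/3.
Need L⁴ ≥ 17/3 ÷ (1/199) = 3383/3.
5⁴ = 625 < 3383/3 ≤ 1296 = 6⁴, so L = 6.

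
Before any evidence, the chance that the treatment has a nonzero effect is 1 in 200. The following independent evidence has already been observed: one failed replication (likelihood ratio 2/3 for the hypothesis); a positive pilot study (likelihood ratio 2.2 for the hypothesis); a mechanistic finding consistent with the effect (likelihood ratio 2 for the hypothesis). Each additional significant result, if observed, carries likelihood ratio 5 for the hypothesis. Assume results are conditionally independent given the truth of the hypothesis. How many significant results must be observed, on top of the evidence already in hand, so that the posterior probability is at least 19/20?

5

Prior odds = 0.005/0.995 = 1/199.
Combined Bayes factor of the evidence already in hand = (2/3) × 2.2 × 2 = 44/15.
Odds after that evidence = (1/199) × 44/15 = 44/2985.
Target odds = 0.95/0.05 = 19.
Need 5ⁿ ≥ 19 ÷ (44/2985) = 56715/44.
5⁴ = 625 falls short of 56715/44 but 5⁵ = 3125 reaches it, so n = 5.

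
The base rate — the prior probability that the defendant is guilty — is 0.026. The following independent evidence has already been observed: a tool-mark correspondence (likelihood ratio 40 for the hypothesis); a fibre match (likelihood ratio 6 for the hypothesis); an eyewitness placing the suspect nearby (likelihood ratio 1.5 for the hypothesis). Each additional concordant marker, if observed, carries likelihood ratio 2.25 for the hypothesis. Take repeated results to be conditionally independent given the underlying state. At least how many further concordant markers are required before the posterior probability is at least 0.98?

Prior odds = 0.026/0.974 = 13/487.
Combined Bayes factor of the evidence already in hand = 40 × 6 × 1.5 = 360.
Odds after that evidence = (13/487) × 360 = 4680/487.
Target odds = 0.98/0.02 = 49.
Need 2.25ⁿ ≥ 49 ÷ (4680/487) = 23863/4680.
2.25² = 5.0625 falls short of 23863/4680 but 2.25³ = 11.390625 reaches it, so n = 3.

3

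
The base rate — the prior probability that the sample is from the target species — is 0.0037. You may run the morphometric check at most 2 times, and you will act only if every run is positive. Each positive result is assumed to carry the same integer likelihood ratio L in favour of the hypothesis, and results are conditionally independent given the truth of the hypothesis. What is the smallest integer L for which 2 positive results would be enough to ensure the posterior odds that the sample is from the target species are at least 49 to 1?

Prior odds = 0.0037/0.9963 = 37/9963.
Target odds = 49.
Need L² ≥ 49 ÷ (37/9963) = 488187/37.
114² = 12996 < 488187/37 ≤ 13225 = 115², so L = 115.

115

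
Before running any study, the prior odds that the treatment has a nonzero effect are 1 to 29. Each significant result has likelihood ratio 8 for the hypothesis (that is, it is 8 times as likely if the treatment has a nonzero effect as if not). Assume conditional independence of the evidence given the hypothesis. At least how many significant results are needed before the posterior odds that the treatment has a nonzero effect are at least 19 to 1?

Prior odds = 1/29.
Likelihood ratio per significant result = 8.
Target odds = 19.
Require 8ⁿ ≥ 19 ÷ (1/29) = 551.
8³ = 512 falls short of 551 but 8⁴ = 4096 reaches it, so n = 4.

4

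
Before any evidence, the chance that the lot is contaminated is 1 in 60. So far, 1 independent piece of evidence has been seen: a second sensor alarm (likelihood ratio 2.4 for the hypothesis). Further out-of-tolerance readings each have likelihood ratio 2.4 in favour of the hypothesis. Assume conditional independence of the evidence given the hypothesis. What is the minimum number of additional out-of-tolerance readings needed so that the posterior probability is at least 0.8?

Prior odds = (1/60)/(59/60) = 1/59.
Bayes factor of the evidence already in hand = 2.4.
Odds after that evidence = (1/59) × 2.4 = 12/295.
Target odds = 0.8/0.2 = 4.
Need 2.4ⁿ ≥ 4 ÷ (12/295) = 295/3.
2.4⁵ = 79.62624 falls short of 295/3 but 2.4⁶ = 2985984/15625 reaches it, so n = 6.

6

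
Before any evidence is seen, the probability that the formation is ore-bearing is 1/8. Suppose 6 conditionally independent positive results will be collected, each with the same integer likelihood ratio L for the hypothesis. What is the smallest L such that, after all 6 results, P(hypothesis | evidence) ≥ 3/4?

2

Prior odds = 0.125/0.875 = 1/7.
Target odds = 0.75/0.25 = 3.
Need L⁶ ≥ 3 ÷ (1/7) = 21.
1⁶ = 1 < 21 ≤ 64 = 2⁶, so L = 2.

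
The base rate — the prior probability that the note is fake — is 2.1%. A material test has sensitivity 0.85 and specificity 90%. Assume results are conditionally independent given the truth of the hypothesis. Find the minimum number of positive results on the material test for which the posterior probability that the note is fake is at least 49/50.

Prior odds = 0.021/0.979 = 21/979.
False-positive rate = 1 − 0.9 = 0.1; likelihood ratio of a positive = 0.85/0.1 = 8.5.
Target posterior odds = 0.98/0.02 = 49.
Require 8.5ⁿ ≥ 49 ÷ (21/979) = 6853/3.
8.5³ = 614.125 falls short of 6853/3 but 8.5⁴ = 5220.0625 reaches it, so n = 4.

4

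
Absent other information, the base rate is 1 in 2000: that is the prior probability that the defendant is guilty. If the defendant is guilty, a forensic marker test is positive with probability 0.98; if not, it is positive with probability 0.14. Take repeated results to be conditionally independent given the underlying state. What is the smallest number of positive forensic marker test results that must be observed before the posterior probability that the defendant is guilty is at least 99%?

7

Prior odds: 0.0005 ÷ 0.9995 = 1/1999.
Likelihood ratio of a positive = 0.98/0.14 = 7.
Target odds: 0.99 ÷ 0.01 = 99.
Require 7ⁿ ≥ 99 ÷ (1/1999) = 197901.
7⁶ = 117649 falls short of 197901 but 7⁷ = 823543 reaches it, so n = 7.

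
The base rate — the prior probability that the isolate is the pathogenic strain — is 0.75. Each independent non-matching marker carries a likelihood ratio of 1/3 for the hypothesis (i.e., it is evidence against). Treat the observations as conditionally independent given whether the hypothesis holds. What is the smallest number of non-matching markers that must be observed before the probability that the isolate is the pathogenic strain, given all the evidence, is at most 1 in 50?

Prior odds: 0.75 ÷ 0.25 = 3.
Likelihood ratio per non-matching marker = 1/3.
Target posterior odds = 0.02/0.98 = 1/49.
Require (1/3)ⁿ ≤ 1/49 ÷ 3 = 1/147.
(1/3)⁴ = 1/81 is still above 1/147 but (1/3)⁵ = 1/243 is at or below it, so n = 5.

5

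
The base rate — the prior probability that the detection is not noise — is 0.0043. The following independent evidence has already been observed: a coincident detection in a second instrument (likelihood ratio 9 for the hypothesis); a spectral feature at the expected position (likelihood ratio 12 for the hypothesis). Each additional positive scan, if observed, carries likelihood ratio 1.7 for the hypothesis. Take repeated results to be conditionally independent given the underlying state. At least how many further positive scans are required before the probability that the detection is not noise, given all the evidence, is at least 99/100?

11

Prior odds = 0.0043/0.9957 = 43/9957.
Combined Bayes factor of the evidence already in hand = 9 × 12 = 108.
Odds after that evidence = (43/9957) × 108 = 1548/3319.
Target odds = 0.99/0.01 = 99.
Need 1.7ⁿ ≥ 99 ÷ (1548/3319) = 36509/172.
1.7¹⁰ ≈201.599 falls short of 36509/172 but 1.7¹¹ ≈342.719 reaches it, so n = 11.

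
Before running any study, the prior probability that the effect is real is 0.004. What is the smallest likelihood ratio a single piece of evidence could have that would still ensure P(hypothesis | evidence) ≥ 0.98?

12201

Prior odds = 0.004/0.996 = 1/249.
Target odds = 0.98/0.02 = 49.
Required Bayes factor = 49 ÷ (1/249) = 12201.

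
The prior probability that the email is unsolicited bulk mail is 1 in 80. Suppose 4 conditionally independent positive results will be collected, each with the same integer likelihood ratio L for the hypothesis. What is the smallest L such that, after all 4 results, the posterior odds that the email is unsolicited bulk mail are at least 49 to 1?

Prior odds = 0.0125/0.9875 = 1/79.
Target odds = 49.
Need L⁴ ≥ 49 ÷ (1/79) = 3871.
7⁴ = 2401 < 3871 ≤ 4096 = 8⁴, so L = 8.

8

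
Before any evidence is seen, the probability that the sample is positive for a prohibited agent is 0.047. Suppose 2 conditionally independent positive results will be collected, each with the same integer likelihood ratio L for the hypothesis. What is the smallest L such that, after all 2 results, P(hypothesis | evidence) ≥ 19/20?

20

Prior odds = 0.047/0.953 = 47/953.
Target odds = 0.95/0.05 = 19.
Need L² ≥ 19 ÷ (47/953) = 18107/47.
19² = 361 < 18107/47 ≤ 400 = 20², so L = 20.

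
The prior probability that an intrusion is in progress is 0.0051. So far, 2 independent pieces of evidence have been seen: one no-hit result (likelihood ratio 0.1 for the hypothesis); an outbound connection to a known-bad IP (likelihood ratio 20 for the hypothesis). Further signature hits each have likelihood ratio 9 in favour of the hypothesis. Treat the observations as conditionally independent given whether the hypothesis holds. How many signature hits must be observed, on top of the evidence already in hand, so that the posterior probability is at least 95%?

4

Prior odds = 0.0051/0.9949 = 51/9949.
Combined Bayes factor of the evidence already in hand = 0.1 × 20 = 2.
Odds after that evidence = (51/9949) × 2 = 102/9949.
Target odds = 0.95/0.05 = 19.
Need 9ⁿ ≥ 19 ÷ (102/9949) = 189031/102.
9³ = 729 falls short of 189031/102 but 9⁴ = 6561 reaches it, so n = 4.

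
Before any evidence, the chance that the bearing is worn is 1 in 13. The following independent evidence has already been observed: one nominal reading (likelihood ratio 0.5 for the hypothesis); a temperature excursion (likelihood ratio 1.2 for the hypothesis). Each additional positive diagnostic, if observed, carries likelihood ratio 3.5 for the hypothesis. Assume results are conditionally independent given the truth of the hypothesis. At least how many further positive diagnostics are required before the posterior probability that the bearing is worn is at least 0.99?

Prior odds = (1/13)/(12/13) = 1/12.
Combined Bayes factor of the evidence already in hand = 0.5 × 1.2 = 0.6.
Odds after that evidence = (1/12) × 0.6 = 0.05.
Target odds = 0.99/0.01 = 99.
Need 3.5ⁿ ≥ 99 ÷ 0.05 = 1980.
3.5⁶ = 1838.265625 falls short of 1980 but 3.5⁷ = 823543/128 reaches it, so n = 7.

7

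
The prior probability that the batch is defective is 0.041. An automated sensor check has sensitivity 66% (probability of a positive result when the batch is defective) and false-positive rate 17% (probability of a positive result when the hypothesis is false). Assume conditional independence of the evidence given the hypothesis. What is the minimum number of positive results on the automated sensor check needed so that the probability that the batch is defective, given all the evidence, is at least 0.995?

7

Prior odds: 0.041 ÷ 0.959 = 41/959.
Likelihood ratio of a positive result = 0.66/0.17 = 66/17.
Target odds: 0.995 ÷ 0.005 = 199.
Require (66/17)ⁿ ≥ 199 ÷ (41/959) = 190841/41.
(66/17)⁶ ≈3424.29 falls short of 190841/41 but (66/17)⁷ ≈13294.3 reaches it, so n = 7.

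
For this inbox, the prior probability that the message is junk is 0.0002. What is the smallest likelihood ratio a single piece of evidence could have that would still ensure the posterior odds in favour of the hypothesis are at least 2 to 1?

9998

Prior odds = 0.0002/0.9998 = 1/4999.
Target odds = 2.
Required Bayes factor = 2 ÷ (1/4999) = 9998.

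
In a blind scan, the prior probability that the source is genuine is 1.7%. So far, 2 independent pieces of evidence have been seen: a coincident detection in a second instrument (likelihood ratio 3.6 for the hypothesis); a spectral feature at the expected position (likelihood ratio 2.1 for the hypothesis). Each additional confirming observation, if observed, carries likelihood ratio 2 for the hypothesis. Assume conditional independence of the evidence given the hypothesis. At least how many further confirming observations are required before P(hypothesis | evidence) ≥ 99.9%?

13

Prior odds = 0.017/0.983 = 17/983.
Combined Bayes factor of the evidence already in hand = 3.6 × 2.1 = 7.56.
Odds after that evidence = (17/983) × 7.56 = 3213/24575.
Target odds = 0.999/0.001 = 999.
Need 2ⁿ ≥ 999 ÷ (3213/24575) = 909275/119.
2¹² = 4096 falls short of 909275/119 but 2¹³ = 8192 reaches it, so n = 13.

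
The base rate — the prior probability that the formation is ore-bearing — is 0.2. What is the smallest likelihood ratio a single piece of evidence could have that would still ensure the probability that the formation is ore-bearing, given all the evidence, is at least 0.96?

96

Prior odds = 0.2/0.8 = 0.25.
Target odds = 0.96/0.04 = 24.
Required Bayes factor = 24 ÷ 0.25 = 96.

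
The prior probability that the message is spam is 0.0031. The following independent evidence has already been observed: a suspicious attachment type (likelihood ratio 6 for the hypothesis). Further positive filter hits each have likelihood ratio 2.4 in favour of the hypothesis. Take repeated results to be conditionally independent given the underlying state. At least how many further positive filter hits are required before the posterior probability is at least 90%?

8

Prior odds = 0.0031/0.9969 = 31/9969.
Bayes factor of the evidence already in hand = 6.
Odds after that evidence = (31/9969) × 6 = 62/3323.
Target odds = 0.9/0.1 = 9.
Need 2.4ⁿ ≥ 9 ÷ (62/3323) = 29907/62.
2.4⁷ = 35831808/78125 falls short of 29907/62 but 2.4⁸ = 429981696/390625 reaches it, so n = 8.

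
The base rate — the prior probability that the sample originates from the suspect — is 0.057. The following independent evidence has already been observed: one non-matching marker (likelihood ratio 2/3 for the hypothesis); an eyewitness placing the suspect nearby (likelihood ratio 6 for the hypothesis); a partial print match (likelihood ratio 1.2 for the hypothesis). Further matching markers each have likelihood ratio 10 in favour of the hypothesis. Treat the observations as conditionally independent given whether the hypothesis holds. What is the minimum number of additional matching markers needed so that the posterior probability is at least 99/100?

Prior odds = 0.057/0.943 = 57/943.
Combined Bayes factor of the evidence already in hand = (2/3) × 6 × 1.2 = 4.8.
Odds after that evidence = (57/943) × 4.8 = 1368/4715.
Target odds = 0.99/0.01 = 99.
Need 10ⁿ ≥ 99 ÷ (1368/4715) = 51865/152.
10² = 100 falls short of 51865/152 but 10³ = 1000 reaches it, so n = 3.

3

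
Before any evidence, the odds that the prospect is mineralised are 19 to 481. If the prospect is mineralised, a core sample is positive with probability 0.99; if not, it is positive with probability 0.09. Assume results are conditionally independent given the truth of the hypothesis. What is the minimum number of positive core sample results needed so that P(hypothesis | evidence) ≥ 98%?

3

Prior odds = 19/481.
Likelihood ratio of a positive = 0.99/0.09 = 11.
Target odds: 0.98 ÷ 0.02 = 49.
Need (19/481) × 11ⁿ ≥ 49, i.e. 11ⁿ ≥ 23569/19.
11² = 121 falls short of 23569/19 but 11³ = 1331 reaches it, so n = 3.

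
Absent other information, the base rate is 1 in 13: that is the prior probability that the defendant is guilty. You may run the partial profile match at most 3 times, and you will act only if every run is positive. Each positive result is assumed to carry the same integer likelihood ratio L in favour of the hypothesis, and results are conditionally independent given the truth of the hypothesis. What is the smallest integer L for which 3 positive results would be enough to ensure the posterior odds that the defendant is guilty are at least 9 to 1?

5

Prior odds = (1/13)/(12/13) = 1/12.
Target odds = 9.
Need L³ ≥ 9 ÷ (1/12) = 108.
4³ = 64 < 108 ≤ 125 = 5³, so L = 5.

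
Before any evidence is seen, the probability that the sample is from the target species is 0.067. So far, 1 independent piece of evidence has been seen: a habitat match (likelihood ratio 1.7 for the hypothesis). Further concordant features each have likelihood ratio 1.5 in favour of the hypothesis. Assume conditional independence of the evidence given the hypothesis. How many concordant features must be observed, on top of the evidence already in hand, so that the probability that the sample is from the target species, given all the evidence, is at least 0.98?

Prior odds = 0.067/0.933 = 67/933.
Bayes factor of the evidence already in hand = 1.7.
Odds after that evidence = (67/933) × 1.7 = 1139/9330.
Target odds = 0.98/0.02 = 49.
Need 1.5ⁿ ≥ 49 ÷ (1139/9330) = 457170/1139.
1.5¹⁴ = 4782969/16384 falls short of 457170/1139 but 1.5¹⁵ = 14348907/32768 reaches it, so n = 15.

15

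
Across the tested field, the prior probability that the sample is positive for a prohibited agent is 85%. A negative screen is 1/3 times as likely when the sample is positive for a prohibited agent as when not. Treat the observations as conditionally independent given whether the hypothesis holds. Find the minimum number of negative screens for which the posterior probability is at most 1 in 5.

Prior odds = 0.85/0.15 = 17/3.
Likelihood ratio per negative screen = 1/3.
Target odds: 0.2 ÷ 0.8 = 0.25.
Require (1/3)ⁿ ≤ 0.25 ÷ (17/3) = 3/68.
(1/3)² = 1/9 is still above 3/68 but (1/3)³ = 1/27 is at or below it, so n = 3.

3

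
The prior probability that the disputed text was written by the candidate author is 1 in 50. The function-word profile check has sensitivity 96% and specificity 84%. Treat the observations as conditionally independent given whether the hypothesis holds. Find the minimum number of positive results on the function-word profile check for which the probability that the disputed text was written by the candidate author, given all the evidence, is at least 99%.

Prior odds: 0.02 ÷ 0.98 = 1/49.
False-positive rate = 1 − 0.84 = 0.16; likelihood ratio of a positive = 0.96/0.16 = 6.
Target posterior odds = 0.99/0.01 = 99.
Need (1/49) × 6ⁿ ≥ 99, i.e. 6ⁿ ≥ 4851.
6⁴ = 1296 falls short of 4851 but 6⁵ = 7776 reaches it, so n = 5.

5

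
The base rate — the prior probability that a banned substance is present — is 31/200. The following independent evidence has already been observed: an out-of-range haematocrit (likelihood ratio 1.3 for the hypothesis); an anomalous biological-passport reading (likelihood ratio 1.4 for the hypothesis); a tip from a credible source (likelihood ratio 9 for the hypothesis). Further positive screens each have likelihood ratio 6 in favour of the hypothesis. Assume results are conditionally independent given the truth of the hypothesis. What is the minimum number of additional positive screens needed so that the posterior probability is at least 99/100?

2

Prior odds = 0.155/0.845 = 31/169.
Combined Bayes factor of the evidence already in hand = 1.3 × 1.4 × 9 = 16.38.
Odds after that evidence = (31/169) × 16.38 = 1953/650.
Target odds = 0.99/0.01 = 99.
Need 6ⁿ ≥ 99 ÷ (1953/650) = 7150/217.
6¹ = 6 falls short of 7150/217 but 6² = 36 reaches it, so n = 2.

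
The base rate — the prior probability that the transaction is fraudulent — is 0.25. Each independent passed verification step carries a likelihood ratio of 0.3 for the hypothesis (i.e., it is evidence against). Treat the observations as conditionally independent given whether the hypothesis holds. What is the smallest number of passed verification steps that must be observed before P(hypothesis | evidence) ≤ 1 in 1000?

Prior odds: 0.25 ÷ 0.75 = 1/3.
Likelihood ratio per passed verification step = 0.3.
Target odds: 0.001 ÷ 0.999 = 1/999.
Need (1/3) × 0.3ⁿ ≤ 1/999, i.e. 0.3ⁿ ≤ 1/333.
0.3⁴ = 0.0081 is still above 1/333 but 0.3⁵ = 243/100000 is at or below it, so n = 5.

5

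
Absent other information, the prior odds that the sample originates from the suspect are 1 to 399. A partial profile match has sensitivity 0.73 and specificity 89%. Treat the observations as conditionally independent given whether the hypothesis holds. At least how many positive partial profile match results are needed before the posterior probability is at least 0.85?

Prior odds = 1/399.
False-positive rate = 1 − 0.89 = 0.11; likelihood ratio of a positive = 0.73/0.11 = 73/11.
Target odds: 0.85 ÷ 0.15 = 17/3.
Need (1/399) × (73/11)ⁿ ≥ 17/3, i.e. (73/11)ⁿ ≥ 2261.
(73/11)⁴ = 28398241/14641 falls short of 2261 but (73/11)⁵ ≈12872.1 reaches it, so n = 5.

5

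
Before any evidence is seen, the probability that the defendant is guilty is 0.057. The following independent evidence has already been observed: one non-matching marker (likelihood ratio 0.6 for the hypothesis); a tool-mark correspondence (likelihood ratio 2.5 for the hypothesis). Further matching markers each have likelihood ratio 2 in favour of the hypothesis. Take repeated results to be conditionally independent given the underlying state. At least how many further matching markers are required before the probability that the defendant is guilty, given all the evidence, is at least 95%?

Prior odds = 0.057/0.943 = 57/943.
Combined Bayes factor of the evidence already in hand = 0.6 × 2.5 = 1.5.
Odds after that evidence = (57/943) × 1.5 = 171/1886.
Target odds = 0.95/0.05 = 19.
Need 2ⁿ ≥ 19 ÷ (171/1886) = 1886/9.
2⁷ = 128 falls short of 1886/9 but 2⁸ = 256 reaches it, so n = 8.

8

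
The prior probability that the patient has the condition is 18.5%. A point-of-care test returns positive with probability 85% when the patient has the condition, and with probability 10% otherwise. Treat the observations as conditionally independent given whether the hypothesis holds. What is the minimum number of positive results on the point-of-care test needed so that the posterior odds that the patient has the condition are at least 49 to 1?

3

Prior odds = 0.185/0.815 = 37/163.
Likelihood ratio of a positive result = 0.85/0.1 = 8.5.
Target odds = 49.
Need (37/163) × 8.5ⁿ ≥ 49, i.e. 8.5ⁿ ≥ 7987/37.
8.5² = 72.25 falls short of 7987/37 but 8.5³ = 614.125 reaches it, so n = 3.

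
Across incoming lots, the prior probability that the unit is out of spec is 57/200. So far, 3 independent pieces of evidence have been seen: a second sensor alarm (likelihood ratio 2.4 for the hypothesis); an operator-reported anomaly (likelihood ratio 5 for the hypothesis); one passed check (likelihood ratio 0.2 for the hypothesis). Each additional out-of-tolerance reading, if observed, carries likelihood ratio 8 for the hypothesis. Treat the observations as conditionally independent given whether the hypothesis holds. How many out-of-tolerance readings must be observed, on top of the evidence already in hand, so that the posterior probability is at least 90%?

Prior odds = 0.285/0.715 = 57/143.
Combined Bayes factor of the evidence already in hand = 2.4 × 5 × 0.2 = 2.4.
Odds after that evidence = (57/143) × 2.4 = 684/715.
Target odds = 0.9/0.1 = 9.
Need 8ⁿ ≥ 9 ÷ (684/715) = 715/76.
8¹ = 8 falls short of 715/76 but 8² = 64 reaches it, so n = 2.

2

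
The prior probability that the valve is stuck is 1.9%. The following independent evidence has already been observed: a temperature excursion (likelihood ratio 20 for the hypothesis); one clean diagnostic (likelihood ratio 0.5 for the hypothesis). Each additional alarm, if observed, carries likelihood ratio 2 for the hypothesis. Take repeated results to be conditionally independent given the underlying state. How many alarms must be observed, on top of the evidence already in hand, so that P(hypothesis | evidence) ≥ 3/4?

Prior odds = 0.019/0.981 = 19/981.
Combined Bayes factor of the evidence already in hand = 20 × 0.5 = 10.
Odds after that evidence = (19/981) × 10 = 190/981.
Target odds = 0.75/0.25 = 3.
Need 2ⁿ ≥ 3 ÷ (190/981) = 2943/190.
2³ = 8 falls short of 2943/190 but 2⁴ = 16 reaches it, so n = 4.

4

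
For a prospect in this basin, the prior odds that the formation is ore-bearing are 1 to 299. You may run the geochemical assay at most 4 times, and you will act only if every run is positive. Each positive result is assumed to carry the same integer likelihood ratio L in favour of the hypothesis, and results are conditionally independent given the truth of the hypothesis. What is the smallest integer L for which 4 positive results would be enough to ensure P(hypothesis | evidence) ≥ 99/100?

Prior odds = 1/299.
Target odds = 0.99/0.01 = 99.
Need L⁴ ≥ 99 ÷ (1/299) = 29601.
13⁴ = 28561 < 29601 ≤ 38416 = 14⁴, so L = 14.

14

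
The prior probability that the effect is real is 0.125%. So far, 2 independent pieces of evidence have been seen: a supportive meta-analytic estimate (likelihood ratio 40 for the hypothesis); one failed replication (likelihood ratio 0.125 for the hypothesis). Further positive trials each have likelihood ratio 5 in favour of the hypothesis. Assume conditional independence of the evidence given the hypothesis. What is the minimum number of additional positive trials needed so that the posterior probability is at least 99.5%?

Prior odds = 0.00125/0.99875 = 1/799.
Combined Bayes factor of the evidence already in hand = 40 × 0.125 = 5.
Odds after that evidence = (1/799) × 5 = 5/799.
Target odds = 0.995/0.005 = 199.
Need 5ⁿ ≥ 199 ÷ (5/799) = 31800.2.
5⁶ = 15625 falls short of 31800.2 but 5⁷ = 78125 reaches it, so n = 7.

7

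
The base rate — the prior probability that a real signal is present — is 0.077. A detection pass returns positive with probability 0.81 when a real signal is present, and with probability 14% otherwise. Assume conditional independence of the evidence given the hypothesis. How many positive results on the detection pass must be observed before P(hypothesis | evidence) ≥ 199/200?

Prior odds = 0.077/0.923 = 77/923.
Likelihood ratio of a positive result = 0.81/0.14 = 81/14.
Target posterior odds = 0.995/0.005 = 199.
Require (81/14)ⁿ ≥ 199 ÷ (77/923) = 183677/77.
(81/14)⁴ = 43046721/38416 falls short of 183677/77 but (81/14)⁵ ≈6483.13 reaches it, so n = 5.

5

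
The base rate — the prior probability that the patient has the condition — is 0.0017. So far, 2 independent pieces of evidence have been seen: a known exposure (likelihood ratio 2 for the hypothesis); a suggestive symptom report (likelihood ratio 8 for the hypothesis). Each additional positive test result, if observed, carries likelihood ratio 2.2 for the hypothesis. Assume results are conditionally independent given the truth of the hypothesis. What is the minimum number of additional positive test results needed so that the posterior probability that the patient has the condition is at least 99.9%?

Prior odds = 0.0017/0.9983 = 17/9983.
Combined Bayes factor of the evidence already in hand = 2 × 8 = 16.
Odds after that evidence = (17/9983) × 16 = 272/9983.
Target odds = 0.999/0.001 = 999.
Need 2.2ⁿ ≥ 999 ÷ (272/9983) = 9973017/272.
2.2¹³ ≈28281 falls short of 9973017/272 but 2.2¹⁴ ≈62218.2 reaches it, so n = 14.

14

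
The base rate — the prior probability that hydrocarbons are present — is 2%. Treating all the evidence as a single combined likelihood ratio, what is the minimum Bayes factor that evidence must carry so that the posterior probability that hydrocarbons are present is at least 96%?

Prior odds = 0.02/0.98 = 1/49.
Target odds = 0.96/0.04 = 24.
Required Bayes factor = 24 ÷ (1/49) = 1176.

1176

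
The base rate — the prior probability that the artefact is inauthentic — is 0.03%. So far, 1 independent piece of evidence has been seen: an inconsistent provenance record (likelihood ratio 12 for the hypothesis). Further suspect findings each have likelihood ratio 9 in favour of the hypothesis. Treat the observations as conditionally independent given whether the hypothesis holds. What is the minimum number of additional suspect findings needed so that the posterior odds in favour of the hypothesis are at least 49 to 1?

Prior odds = 0.0003/0.9997 = 3/9997.
Bayes factor of the evidence already in hand = 12.
Odds after that evidence = (3/9997) × 12 = 36/9997.
Target odds = 49.
Need 9ⁿ ≥ 49 ÷ (36/9997) = 489853/36.
9⁴ = 6561 falls short of 489853/36 but 9⁵ = 59049 reaches it, so n = 5.

5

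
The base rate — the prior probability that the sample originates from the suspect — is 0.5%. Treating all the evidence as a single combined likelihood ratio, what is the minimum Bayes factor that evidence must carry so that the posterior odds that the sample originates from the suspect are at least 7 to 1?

1393

Prior odds = 0.005/0.995 = 1/199.
Target odds = 7.
Required Bayes factor = 7 ÷ (1/199) = 1393.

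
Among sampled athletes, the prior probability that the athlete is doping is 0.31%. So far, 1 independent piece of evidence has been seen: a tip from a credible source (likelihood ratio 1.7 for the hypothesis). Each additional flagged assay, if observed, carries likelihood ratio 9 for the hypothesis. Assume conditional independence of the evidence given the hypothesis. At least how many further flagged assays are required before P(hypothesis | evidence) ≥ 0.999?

6

Prior odds = 0.0031/0.9969 = 31/9969.
Bayes factor of the evidence already in hand = 1.7.
Odds after that evidence = (31/9969) × 1.7 = 527/99690.
Target odds = 0.999/0.001 = 999.
Need 9ⁿ ≥ 999 ÷ (527/99690) = 99590310/527.
9⁵ = 59049 falls short of 99590310/527 but 9⁶ = 531441 reaches it, so n = 6.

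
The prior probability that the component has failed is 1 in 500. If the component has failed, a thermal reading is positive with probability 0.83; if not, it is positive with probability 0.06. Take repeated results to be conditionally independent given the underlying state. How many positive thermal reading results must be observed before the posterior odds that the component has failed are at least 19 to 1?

Prior odds = 0.002/0.998 = 1/499.
Likelihood ratio of a positive = 0.83/0.06 = 83/6.
Target odds = 19.
Require (83/6)ⁿ ≥ 19 ÷ (1/499) = 9481.
(83/6)³ = 571787/216 falls short of 9481 but (83/6)⁴ = 47458321/1296 reaches it, so n = 4.

4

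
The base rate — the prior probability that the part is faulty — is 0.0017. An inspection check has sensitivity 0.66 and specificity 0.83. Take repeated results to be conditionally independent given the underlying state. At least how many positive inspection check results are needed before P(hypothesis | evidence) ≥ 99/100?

Prior odds = 0.0017/0.9983 = 17/9983.
False-positive rate = 1 − 0.83 = 0.17; likelihood ratio of a positive = 0.66/0.17 = 66/17.
Target posterior odds = 0.99/0.01 = 99.
Require (66/17)ⁿ ≥ 99 ÷ (17/9983) = 988317/17.
(66/17)⁸ ≈51613.1 falls short of 988317/17 but (66/17)⁹ ≈200380 reaches it, so n = 9.

9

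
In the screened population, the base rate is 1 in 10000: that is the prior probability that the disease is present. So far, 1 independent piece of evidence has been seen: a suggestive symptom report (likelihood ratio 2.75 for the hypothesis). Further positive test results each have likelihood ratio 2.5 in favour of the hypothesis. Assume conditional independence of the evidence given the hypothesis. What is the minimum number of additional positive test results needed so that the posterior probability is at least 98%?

14

Prior odds = 0.0001/0.9999 = 1/9999.
Bayes factor of the evidence already in hand = 2.75.
Odds after that evidence = (1/9999) × 2.75 = 1/3636.
Target odds = 0.98/0.02 = 49.
Need 2.5ⁿ ≥ 49 ÷ (1/3636) = 178164.
2.5¹³ ≈149012 falls short of 178164 but 2.5¹⁴ ≈372529 reaches it, so n = 14.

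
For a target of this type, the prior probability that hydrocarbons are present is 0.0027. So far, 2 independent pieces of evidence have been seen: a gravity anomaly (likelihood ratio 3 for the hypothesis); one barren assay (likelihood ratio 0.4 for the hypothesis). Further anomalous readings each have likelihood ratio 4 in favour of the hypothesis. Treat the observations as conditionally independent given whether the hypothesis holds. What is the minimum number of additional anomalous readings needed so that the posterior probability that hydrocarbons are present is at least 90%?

Prior odds = 0.0027/0.9973 = 27/9973.
Combined Bayes factor of the evidence already in hand = 3 × 0.4 = 1.2.
Odds after that evidence = (27/9973) × 1.2 = 162/49865.
Target odds = 0.9/0.1 = 9.
Need 4ⁿ ≥ 9 ÷ (162/49865) = 49865/18.
4⁵ = 1024 falls short of 49865/18 but 4⁶ = 4096 reaches it, so n = 6.

6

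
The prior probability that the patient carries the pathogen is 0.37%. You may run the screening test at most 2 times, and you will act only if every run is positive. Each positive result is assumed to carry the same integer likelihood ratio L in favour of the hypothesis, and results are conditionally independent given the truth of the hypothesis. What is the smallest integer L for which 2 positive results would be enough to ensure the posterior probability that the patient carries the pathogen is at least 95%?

Prior odds = 0.0037/0.9963 = 37/9963.
Target odds = 0.95/0.05 = 19.
Need L² ≥ 19 ÷ (37/9963) = 189297/37.
71² = 5041 < 189297/37 ≤ 5184 = 72², so L = 72.

72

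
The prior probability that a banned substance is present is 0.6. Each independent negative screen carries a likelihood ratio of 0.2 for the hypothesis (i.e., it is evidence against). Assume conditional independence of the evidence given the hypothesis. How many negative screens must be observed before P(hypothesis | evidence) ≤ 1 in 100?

Prior odds: 0.6 ÷ 0.4 = 1.5.
Likelihood ratio per negative screen = 0.2.
Target odds: 0.01 ÷ 0.99 = 1/99.
Need 1.5 × 0.2ⁿ ≤ 1/99, i.e. 0.2ⁿ ≤ 2/297.
0.2³ = 0.008 is still above 2/297 but 0.2⁴ = 0.0016 is at or below it, so n = 4.

4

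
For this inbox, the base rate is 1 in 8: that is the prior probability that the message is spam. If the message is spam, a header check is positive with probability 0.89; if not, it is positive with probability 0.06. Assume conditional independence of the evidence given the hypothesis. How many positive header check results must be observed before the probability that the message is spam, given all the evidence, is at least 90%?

Prior odds = 0.125/0.875 = 1/7.
Likelihood ratio of a positive = 0.89/0.06 = 89/6.
Target posterior odds = 0.9/0.1 = 9.
Require (89/6)ⁿ ≥ 9 ÷ (1/7) = 63.
(89/6)¹ = 89/6 falls short of 63 but (89/6)² = 7921/36 reaches it, so n = 2.

2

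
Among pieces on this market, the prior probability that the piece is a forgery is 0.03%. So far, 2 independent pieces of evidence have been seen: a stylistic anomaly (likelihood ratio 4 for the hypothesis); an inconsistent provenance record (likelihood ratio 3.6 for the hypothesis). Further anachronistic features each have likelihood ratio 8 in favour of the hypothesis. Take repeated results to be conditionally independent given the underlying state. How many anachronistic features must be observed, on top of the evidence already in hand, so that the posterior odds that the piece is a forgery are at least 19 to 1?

Prior odds = 0.0003/0.9997 = 3/9997.
Combined Bayes factor of the evidence already in hand = 4 × 3.6 = 14.4.
Odds after that evidence = (3/9997) × 14.4 = 216/49985.
Target odds = 19.
Need 8ⁿ ≥ 19 ÷ (216/49985) = 949715/216.
8⁴ = 4096 falls short of 949715/216 but 8⁵ = 32768 reaches it, so n = 5.

5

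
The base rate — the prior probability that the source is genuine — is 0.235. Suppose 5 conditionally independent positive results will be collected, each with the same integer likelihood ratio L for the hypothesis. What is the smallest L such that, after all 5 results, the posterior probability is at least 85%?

2

Prior odds = 0.235/0.765 = 47/153.
Target odds = 0.85/0.15 = 17/3.
Need L⁵ ≥ 17/3 ÷ (47/153) = 867/47.
1⁵ = 1 < 867/47 ≤ 32 = 2⁵, so L = 2.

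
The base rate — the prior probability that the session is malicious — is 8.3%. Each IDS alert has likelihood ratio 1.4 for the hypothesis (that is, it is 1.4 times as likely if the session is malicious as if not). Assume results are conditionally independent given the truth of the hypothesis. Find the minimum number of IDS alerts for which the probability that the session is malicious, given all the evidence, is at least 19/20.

16

Prior odds: 0.083 ÷ 0.917 = 83/917.
Likelihood ratio per IDS alert = 1.4.
Target posterior odds = 0.95/0.05 = 19.
Need (83/917) × 1.4ⁿ ≥ 19, i.e. 1.4ⁿ ≥ 17423/83.
1.4¹⁵ ≈155.568 falls short of 17423/83 but 1.4¹⁶ ≈217.795 reaches it, so n = 16.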